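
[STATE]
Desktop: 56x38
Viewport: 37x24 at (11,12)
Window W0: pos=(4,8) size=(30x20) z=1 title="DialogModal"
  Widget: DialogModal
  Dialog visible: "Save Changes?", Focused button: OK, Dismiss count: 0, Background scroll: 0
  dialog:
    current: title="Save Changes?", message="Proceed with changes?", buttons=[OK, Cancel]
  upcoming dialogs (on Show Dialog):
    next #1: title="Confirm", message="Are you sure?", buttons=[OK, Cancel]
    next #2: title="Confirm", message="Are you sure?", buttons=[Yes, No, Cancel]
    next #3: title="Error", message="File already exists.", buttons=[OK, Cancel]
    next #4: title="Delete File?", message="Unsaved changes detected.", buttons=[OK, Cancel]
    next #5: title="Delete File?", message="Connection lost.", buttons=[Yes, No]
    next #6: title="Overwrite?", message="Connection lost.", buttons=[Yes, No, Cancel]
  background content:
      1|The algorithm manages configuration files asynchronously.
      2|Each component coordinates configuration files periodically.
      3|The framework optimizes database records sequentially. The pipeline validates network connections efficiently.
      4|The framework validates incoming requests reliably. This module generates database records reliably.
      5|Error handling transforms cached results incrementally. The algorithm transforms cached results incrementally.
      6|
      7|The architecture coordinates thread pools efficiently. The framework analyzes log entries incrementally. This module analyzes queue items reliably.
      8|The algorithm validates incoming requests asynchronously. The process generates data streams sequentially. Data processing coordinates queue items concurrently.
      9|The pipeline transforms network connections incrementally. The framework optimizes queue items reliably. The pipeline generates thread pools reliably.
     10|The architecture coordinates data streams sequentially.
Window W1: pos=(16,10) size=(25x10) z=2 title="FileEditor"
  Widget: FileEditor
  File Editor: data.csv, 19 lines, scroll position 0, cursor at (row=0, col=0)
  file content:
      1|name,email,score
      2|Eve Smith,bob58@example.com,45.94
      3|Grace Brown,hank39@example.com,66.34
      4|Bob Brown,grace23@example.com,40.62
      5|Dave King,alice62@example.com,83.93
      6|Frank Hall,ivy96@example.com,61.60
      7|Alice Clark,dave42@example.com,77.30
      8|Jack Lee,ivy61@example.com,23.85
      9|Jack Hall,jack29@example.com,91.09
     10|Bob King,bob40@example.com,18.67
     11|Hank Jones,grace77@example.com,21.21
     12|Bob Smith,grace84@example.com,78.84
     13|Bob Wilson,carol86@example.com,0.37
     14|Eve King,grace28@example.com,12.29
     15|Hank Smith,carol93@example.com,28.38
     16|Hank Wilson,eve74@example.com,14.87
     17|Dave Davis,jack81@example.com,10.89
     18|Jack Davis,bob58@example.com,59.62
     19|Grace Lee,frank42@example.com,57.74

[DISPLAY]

ompon┠───────────────────────┨       
amewo┃█ame,email,score      ▲┃       
amewo┃Eve Smith,bob58@exampl█┃       
handl┃Grace Brown,hank39@exa░┃       
─────┃Bob Brown,grace23@exam░┃       
 Save┃Dave King,alice62@exam░┃       
ceed ┃Frank Hall,ivy96@examp▼┃       
 [OK]┗━━━━━━━━━━━━━━━━━━━━━━━┛       
───────────────────┘es┃              
                      ┃              
                      ┃              
                      ┃              
                      ┃              
                      ┃              
                      ┃              
━━━━━━━━━━━━━━━━━━━━━━┛              
                                     
                                     
                                     
                                     
                                     
                                     
                                     
                                     


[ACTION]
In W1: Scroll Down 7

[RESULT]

ompon┠───────────────────────┨       
amewo┃Jack Lee,ivy61@example▲┃       
amewo┃Jack Hall,jack29@examp░┃       
handl┃Bob King,bob40@example░┃       
─────┃Hank Jones,grace77@exa█┃       
 Save┃Bob Smith,grace84@exam░┃       
ceed ┃Bob Wilson,carol86@exa▼┃       
 [OK]┗━━━━━━━━━━━━━━━━━━━━━━━┛       
───────────────────┘es┃              
                      ┃              
                      ┃              
                      ┃              
                      ┃              
                      ┃              
                      ┃              
━━━━━━━━━━━━━━━━━━━━━━┛              
                                     
                                     
                                     
                                     
                                     
                                     
                                     
                                     


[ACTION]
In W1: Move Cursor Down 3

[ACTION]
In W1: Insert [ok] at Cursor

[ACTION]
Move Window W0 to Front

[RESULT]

omponent coordinates c┃──────┨       
amework optimizes data┃ample▲┃       
amework validates inco┃examp░┃       
handling transforms ca┃ample░┃       
───────────────────┐  ┃7@exa█┃       
 Save Changes?     │es┃@exam░┃       
ceed with changes? │co┃6@exa▼┃       
 [OK]  Cancel      │tw┃━━━━━━┛       
───────────────────┘es┃              
                      ┃              
                      ┃              
                      ┃              
                      ┃              
                      ┃              
                      ┃              
━━━━━━━━━━━━━━━━━━━━━━┛              
                                     
                                     
                                     
                                     
                                     
                                     
                                     
                                     


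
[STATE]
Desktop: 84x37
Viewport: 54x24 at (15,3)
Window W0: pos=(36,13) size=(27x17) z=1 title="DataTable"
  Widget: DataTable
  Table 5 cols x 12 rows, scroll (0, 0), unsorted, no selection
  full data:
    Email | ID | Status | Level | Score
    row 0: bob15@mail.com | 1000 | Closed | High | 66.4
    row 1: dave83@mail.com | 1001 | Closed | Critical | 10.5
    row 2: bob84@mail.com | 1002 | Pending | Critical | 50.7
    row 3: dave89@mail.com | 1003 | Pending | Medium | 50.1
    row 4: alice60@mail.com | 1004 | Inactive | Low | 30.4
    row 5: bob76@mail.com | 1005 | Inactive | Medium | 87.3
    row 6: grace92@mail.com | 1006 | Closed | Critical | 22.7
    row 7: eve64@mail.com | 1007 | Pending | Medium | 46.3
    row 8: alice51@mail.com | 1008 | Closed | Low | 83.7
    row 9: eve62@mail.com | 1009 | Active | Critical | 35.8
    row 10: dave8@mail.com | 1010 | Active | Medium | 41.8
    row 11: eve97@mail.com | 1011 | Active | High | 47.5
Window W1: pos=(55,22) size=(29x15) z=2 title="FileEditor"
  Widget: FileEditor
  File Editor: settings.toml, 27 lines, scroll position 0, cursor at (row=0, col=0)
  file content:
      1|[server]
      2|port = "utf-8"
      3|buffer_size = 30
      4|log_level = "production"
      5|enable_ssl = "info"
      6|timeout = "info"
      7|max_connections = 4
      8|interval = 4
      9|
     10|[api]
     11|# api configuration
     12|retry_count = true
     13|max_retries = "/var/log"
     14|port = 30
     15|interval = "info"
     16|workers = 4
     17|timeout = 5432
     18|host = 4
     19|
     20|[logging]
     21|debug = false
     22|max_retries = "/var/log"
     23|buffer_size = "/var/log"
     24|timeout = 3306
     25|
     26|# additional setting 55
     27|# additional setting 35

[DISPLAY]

                                                      
                                                      
                                                      
                                                      
                                                      
                                                      
                                                      
                                                      
                                                      
                                                      
                     ┏━━━━━━━━━━━━━━━━━━━━━━━━━┓      
                     ┃ DataTable               ┃      
                     ┠─────────────────────────┨      
                     ┃Email           │ID  │Sta┃      
                     ┃────────────────┼────┼───┃      
                     ┃bob15@mail.com  │1000│Clo┃      
                     ┃dave83@mail.com │1001│Clo┃      
                     ┃bob84@mail.com  │1002│Pen┃      
                     ┃dave89@mail.com │1003│Pen┃      
                     ┃alice60@mail.com│1┏━━━━━━━━━━━━━
                     ┃bob76@mail.com  │1┃ FileEditor  
                     ┃grace92@mail.com│1┠─────────────
                     ┃eve64@mail.com  │1┃█server]     
                     ┃alice51@mail.com│1┃port = "utf-8


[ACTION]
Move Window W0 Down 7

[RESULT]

                                                      
                                                      
                                                      
                                                      
                                                      
                                                      
                                                      
                                                      
                                                      
                                                      
                                                      
                                                      
                                                      
                                                      
                                                      
                                                      
                                                      
                     ┏━━━━━━━━━━━━━━━━━━━━━━━━━┓      
                     ┃ DataTable               ┃      
                     ┠──────────────────┏━━━━━━━━━━━━━
                     ┃Email           │I┃ FileEditor  
                     ┃────────────────┼─┠─────────────
                     ┃bob15@mail.com  │1┃█server]     
                     ┃dave83@mail.com │1┃port = "utf-8


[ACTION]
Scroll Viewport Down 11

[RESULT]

                                                      
                                                      
                                                      
                                                      
                                                      
                                                      
                                                      
                     ┏━━━━━━━━━━━━━━━━━━━━━━━━━┓      
                     ┃ DataTable               ┃      
                     ┠──────────────────┏━━━━━━━━━━━━━
                     ┃Email           │I┃ FileEditor  
                     ┃────────────────┼─┠─────────────
                     ┃bob15@mail.com  │1┃█server]     
                     ┃dave83@mail.com │1┃port = "utf-8
                     ┃bob84@mail.com  │1┃buffer_size =
                     ┃dave89@mail.com │1┃log_level = "
                     ┃alice60@mail.com│1┃enable_ssl = 
                     ┃bob76@mail.com  │1┃timeout = "in
                     ┃grace92@mail.com│1┃max_connectio
                     ┃eve64@mail.com  │1┃interval = 4 
                     ┃alice51@mail.com│1┃             
                     ┃eve62@mail.com  │1┃[api]        
                     ┃dave8@mail.com  │1┃# api configu
                     ┗━━━━━━━━━━━━━━━━━━┗━━━━━━━━━━━━━


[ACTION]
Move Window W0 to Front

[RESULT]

                                                      
                                                      
                                                      
                                                      
                                                      
                                                      
                                                      
                     ┏━━━━━━━━━━━━━━━━━━━━━━━━━┓      
                     ┃ DataTable               ┃      
                     ┠─────────────────────────┨━━━━━━
                     ┃Email           │ID  │Sta┃itor  
                     ┃────────────────┼────┼───┃──────
                     ┃bob15@mail.com  │1000│Clo┃]     
                     ┃dave83@mail.com │1001│Clo┃"utf-8
                     ┃bob84@mail.com  │1002│Pen┃size =
                     ┃dave89@mail.com │1003│Pen┃el = "
                     ┃alice60@mail.com│1004│Ina┃ssl = 
                     ┃bob76@mail.com  │1005│Ina┃ = "in
                     ┃grace92@mail.com│1006│Clo┃nectio
                     ┃eve64@mail.com  │1007│Pen┃l = 4 
                     ┃alice51@mail.com│1008│Clo┃      
                     ┃eve62@mail.com  │1009│Act┃      
                     ┃dave8@mail.com  │1010│Act┃onfigu
                     ┗━━━━━━━━━━━━━━━━━━━━━━━━━┛━━━━━━


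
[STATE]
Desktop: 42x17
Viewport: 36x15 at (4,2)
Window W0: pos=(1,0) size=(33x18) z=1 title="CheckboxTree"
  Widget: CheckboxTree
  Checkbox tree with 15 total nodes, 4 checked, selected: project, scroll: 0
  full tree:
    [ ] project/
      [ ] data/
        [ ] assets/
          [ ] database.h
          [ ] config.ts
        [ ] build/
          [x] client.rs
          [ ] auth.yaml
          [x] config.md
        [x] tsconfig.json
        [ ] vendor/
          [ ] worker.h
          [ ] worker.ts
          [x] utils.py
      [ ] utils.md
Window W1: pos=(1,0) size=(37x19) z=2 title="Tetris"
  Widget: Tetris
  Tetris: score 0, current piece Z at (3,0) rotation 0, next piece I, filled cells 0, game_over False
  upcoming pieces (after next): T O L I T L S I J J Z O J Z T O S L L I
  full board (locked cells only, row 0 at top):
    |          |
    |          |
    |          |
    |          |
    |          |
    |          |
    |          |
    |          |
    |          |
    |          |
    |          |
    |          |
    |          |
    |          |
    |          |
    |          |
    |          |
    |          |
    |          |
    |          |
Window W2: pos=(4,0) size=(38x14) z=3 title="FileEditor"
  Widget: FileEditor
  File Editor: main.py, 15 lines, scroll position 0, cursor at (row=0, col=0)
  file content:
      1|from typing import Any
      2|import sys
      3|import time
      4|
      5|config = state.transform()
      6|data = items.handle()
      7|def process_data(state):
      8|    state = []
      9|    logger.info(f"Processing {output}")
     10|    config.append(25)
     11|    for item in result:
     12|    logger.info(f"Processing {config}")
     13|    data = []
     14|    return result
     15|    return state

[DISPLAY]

┠───────────────────────────────────
┃█rom typing import Any             
┃import sys                         
┃import time                        
┃                                   
┃config = state.transform()         
┃data = items.handle()              
┃def process_data(state):           
┃    state = []                     
┃    logger.info(f"Processing {outpu
┃    config.append(25)              
┗━━━━━━━━━━━━━━━━━━━━━━━━━━━━━━━━━━━
        │                        ┃  
        │                        ┃  
        │                        ┃  


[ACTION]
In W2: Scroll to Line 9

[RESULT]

┠───────────────────────────────────
┃data = items.handle()              
┃def process_data(state):           
┃    state = []                     
┃    logger.info(f"Processing {outpu
┃    config.append(25)              
┃    for item in result:            
┃    logger.info(f"Processing {confi
┃    data = []                      
┃    return result                  
┃    return state                   
┗━━━━━━━━━━━━━━━━━━━━━━━━━━━━━━━━━━━
        │                        ┃  
        │                        ┃  
        │                        ┃  


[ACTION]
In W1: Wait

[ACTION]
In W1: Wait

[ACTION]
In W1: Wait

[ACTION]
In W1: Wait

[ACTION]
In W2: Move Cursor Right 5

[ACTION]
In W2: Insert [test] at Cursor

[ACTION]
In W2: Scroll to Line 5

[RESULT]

┠───────────────────────────────────
┃config = state.transform()         
┃data = items.handle()              
┃def process_data(state):           
┃    state = []                     
┃    logger.info(f"Processing {outpu
┃    config.append(25)              
┃    for item in result:            
┃    logger.info(f"Processing {confi
┃    data = []                      
┃    return result                  
┗━━━━━━━━━━━━━━━━━━━━━━━━━━━━━━━━━━━
        │                        ┃  
        │                        ┃  
        │                        ┃  


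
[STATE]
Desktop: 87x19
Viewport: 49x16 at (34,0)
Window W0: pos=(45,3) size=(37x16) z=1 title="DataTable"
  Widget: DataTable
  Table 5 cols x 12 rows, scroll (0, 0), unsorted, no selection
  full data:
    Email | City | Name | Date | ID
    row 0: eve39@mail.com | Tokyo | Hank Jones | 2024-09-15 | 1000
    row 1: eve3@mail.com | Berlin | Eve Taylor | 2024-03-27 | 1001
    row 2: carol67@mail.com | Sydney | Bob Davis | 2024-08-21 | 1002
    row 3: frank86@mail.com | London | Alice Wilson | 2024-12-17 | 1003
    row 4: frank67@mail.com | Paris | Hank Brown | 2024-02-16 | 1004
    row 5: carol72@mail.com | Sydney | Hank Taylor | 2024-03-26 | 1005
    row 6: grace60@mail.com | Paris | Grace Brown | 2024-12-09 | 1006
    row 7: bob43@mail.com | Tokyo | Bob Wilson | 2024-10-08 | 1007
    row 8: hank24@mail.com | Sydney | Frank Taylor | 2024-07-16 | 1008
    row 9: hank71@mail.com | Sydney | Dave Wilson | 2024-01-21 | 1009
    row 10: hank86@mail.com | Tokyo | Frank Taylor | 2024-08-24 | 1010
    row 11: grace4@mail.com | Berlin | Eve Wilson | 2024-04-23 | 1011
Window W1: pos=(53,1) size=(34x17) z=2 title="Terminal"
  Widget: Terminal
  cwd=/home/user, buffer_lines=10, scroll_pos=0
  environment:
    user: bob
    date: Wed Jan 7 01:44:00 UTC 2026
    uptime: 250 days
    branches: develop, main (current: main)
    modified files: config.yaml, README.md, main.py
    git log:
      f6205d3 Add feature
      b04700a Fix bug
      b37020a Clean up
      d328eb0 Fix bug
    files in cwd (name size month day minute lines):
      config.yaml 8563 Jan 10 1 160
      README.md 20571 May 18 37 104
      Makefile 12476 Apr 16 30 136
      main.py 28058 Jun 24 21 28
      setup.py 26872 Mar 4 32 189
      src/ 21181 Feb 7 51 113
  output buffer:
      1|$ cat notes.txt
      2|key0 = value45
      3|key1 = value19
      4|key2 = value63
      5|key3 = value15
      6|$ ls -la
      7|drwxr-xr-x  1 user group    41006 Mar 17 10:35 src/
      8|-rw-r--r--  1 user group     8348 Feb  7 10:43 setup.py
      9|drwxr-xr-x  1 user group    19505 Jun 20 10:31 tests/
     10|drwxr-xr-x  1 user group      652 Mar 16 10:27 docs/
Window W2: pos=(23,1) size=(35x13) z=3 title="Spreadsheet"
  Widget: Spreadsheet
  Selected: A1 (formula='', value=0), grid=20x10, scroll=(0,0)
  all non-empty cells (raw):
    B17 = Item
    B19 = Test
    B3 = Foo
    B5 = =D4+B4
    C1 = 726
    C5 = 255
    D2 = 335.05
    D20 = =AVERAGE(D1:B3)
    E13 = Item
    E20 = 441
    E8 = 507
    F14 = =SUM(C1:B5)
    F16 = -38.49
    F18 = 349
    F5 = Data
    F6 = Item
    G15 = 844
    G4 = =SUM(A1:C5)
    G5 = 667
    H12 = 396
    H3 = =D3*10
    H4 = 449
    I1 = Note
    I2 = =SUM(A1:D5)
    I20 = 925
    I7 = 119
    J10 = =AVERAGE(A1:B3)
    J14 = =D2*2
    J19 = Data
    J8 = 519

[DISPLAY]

                                                 
━━━━━━━━━━━━━━━━━━━━━━━┓━━━━━━━━━━━━━━━━━━━━━━━━━
et                     ┃minal                    
───────────────────────┨─────────────────────────
                       ┃t notes.txt              
     B       C       D ┃ = value45               
-----------------------┃ = value19               
0]       0     726     ┃ = value63               
 0       0       0  335┃ = value15               
 0Foo            0     ┃ -la                     
 0       0       0     ┃r-xr-x  1 user group    4
 0       0     255     ┃r--r--  1 user group     
 0       0       0     ┃r-xr-x  1 user group    1
━━━━━━━━━━━━━━━━━━━━━━━┛r-xr-x  1 user group     
           ┃grace60┃$ █                          
           ┃bob43@m┃                             


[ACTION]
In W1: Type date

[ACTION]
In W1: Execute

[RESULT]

                                                 
━━━━━━━━━━━━━━━━━━━━━━━┓━━━━━━━━━━━━━━━━━━━━━━━━━
et                     ┃minal                    
───────────────────────┨─────────────────────────
                       ┃t notes.txt              
     B       C       D ┃ = value45               
-----------------------┃ = value19               
0]       0     726     ┃ = value63               
 0       0       0  335┃ = value15               
 0Foo            0     ┃ -la                     
 0       0       0     ┃r-xr-x  1 user group    4
 0       0     255     ┃r--r--  1 user group     
 0       0       0     ┃r-xr-x  1 user group    1
━━━━━━━━━━━━━━━━━━━━━━━┛r-xr-x  1 user group     
           ┃grace60┃$ date                       
           ┃bob43@m┃Wed Jan 7 01:44:00 UTC 2026  


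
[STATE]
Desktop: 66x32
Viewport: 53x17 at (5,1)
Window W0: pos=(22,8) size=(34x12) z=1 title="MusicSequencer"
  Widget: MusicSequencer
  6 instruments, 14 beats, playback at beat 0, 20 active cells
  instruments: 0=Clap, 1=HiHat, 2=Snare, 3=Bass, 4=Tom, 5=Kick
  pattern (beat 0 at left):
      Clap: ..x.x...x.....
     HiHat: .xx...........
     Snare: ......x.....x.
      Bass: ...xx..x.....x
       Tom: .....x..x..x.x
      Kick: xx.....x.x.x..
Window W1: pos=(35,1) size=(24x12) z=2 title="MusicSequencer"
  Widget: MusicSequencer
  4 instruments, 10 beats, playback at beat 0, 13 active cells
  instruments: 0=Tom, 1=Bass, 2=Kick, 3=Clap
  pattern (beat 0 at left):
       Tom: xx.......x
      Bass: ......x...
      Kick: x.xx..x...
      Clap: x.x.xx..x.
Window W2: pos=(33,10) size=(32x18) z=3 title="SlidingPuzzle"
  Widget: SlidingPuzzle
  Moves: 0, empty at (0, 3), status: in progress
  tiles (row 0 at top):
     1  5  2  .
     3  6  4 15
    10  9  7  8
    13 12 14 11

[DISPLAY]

                              ┏━━━━━━━━━━━━━━━━━━━━━━
                              ┃ MusicSequencer       
                              ┠──────────────────────
                              ┃     ▼123456789       
                              ┃  Tom██·······█       
                              ┃ Bass······█···       
                              ┃ Kick█·██··█···       
                 ┏━━━━━━━━━━━━┃ Clap█·█·██··█·       
                 ┃ MusicSequen┃                      
                 ┠──────────┏━━━━━━━━━━━━━━━━━━━━━━━━
                 ┃      ▼123┃ SlidingPuzzle          
                 ┃  Clap··█·┠────────────────────────
                 ┃ HiHat·██·┃┌────┬────┬────┬────┐   
                 ┃ Snare····┃│  1 │  5 │  2 │    │   
                 ┃  Bass···█┃├────┼────┼────┼────┤   
                 ┃   Tom····┃│  3 │  6 │  4 │ 15 │   
                 ┃  Kick██··┃├────┼────┼────┼────┤   


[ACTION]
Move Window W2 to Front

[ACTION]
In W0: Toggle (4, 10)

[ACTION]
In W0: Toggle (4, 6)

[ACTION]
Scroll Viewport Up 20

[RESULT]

                                                     
                              ┏━━━━━━━━━━━━━━━━━━━━━━
                              ┃ MusicSequencer       
                              ┠──────────────────────
                              ┃     ▼123456789       
                              ┃  Tom██·······█       
                              ┃ Bass······█···       
                              ┃ Kick█·██··█···       
                 ┏━━━━━━━━━━━━┃ Clap█·█·██··█·       
                 ┃ MusicSequen┃                      
                 ┠──────────┏━━━━━━━━━━━━━━━━━━━━━━━━
                 ┃      ▼123┃ SlidingPuzzle          
                 ┃  Clap··█·┠────────────────────────
                 ┃ HiHat·██·┃┌────┬────┬────┬────┐   
                 ┃ Snare····┃│  1 │  5 │  2 │    │   
                 ┃  Bass···█┃├────┼────┼────┼────┤   
                 ┃   Tom····┃│  3 │  6 │  4 │ 15 │   


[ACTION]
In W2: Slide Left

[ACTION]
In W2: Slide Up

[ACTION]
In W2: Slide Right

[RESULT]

                                                     
                              ┏━━━━━━━━━━━━━━━━━━━━━━
                              ┃ MusicSequencer       
                              ┠──────────────────────
                              ┃     ▼123456789       
                              ┃  Tom██·······█       
                              ┃ Bass······█···       
                              ┃ Kick█·██··█···       
                 ┏━━━━━━━━━━━━┃ Clap█·█·██··█·       
                 ┃ MusicSequen┃                      
                 ┠──────────┏━━━━━━━━━━━━━━━━━━━━━━━━
                 ┃      ▼123┃ SlidingPuzzle          
                 ┃  Clap··█·┠────────────────────────
                 ┃ HiHat·██·┃┌────┬────┬────┬────┐   
                 ┃ Snare····┃│  1 │  5 │  2 │ 15 │   
                 ┃  Bass···█┃├────┼────┼────┼────┤   
                 ┃   Tom····┃│  3 │  6 │    │  4 │   


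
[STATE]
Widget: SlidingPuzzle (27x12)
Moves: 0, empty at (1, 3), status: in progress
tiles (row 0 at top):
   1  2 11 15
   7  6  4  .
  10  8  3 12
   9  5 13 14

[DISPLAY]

┌────┬────┬────┬────┐      
│  1 │  2 │ 11 │ 15 │      
├────┼────┼────┼────┤      
│  7 │  6 │  4 │    │      
├────┼────┼────┼────┤      
│ 10 │  8 │  3 │ 12 │      
├────┼────┼────┼────┤      
│  9 │  5 │ 13 │ 14 │      
└────┴────┴────┴────┘      
Moves: 0                   
                           
                           


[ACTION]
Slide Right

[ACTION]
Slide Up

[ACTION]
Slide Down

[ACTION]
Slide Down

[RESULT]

┌────┬────┬────┬────┐      
│  1 │  2 │    │ 15 │      
├────┼────┼────┼────┤      
│  7 │  6 │ 11 │  4 │      
├────┼────┼────┼────┤      
│ 10 │  8 │  3 │ 12 │      
├────┼────┼────┼────┤      
│  9 │  5 │ 13 │ 14 │      
└────┴────┴────┴────┘      
Moves: 4                   
                           
                           


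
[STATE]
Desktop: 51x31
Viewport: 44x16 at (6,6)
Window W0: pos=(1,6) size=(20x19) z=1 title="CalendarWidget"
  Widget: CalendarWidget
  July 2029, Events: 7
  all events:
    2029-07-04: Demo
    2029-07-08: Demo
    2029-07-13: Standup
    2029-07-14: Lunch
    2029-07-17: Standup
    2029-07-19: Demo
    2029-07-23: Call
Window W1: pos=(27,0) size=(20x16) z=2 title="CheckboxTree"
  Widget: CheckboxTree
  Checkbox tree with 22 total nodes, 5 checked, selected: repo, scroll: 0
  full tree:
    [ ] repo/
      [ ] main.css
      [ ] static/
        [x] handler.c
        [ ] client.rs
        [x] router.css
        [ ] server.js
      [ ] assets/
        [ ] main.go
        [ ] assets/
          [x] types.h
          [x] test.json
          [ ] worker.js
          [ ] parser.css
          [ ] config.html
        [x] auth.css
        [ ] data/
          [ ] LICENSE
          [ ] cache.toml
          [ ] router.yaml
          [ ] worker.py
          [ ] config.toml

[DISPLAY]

━━━━━━━━━━━━━━┓      ┃     [x] handler.c┃   
endarWidget   ┃      ┃     [ ] client.rs┃   
──────────────┨      ┃     [x] router.cs┃   
July 2029     ┃      ┃     [ ] server.js┃   
u We Th Fr Sa ┃      ┃   [-] assets/    ┃   
              ┃      ┃     [ ] main.go  ┃   
3  4*  5  6  7┃      ┃     [-] assets/  ┃   
0 11 12 13* 14┃      ┃       [x] types.h┃   
7* 18 19* 20 2┃      ┃       [x] test.js┃   
24 25 26 27 28┃      ┗━━━━━━━━━━━━━━━━━━┛   
1             ┃                             
              ┃                             
              ┃                             
              ┃                             
              ┃                             
              ┃                             


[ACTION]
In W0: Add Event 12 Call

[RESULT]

━━━━━━━━━━━━━━┓      ┃     [x] handler.c┃   
endarWidget   ┃      ┃     [ ] client.rs┃   
──────────────┨      ┃     [x] router.cs┃   
July 2029     ┃      ┃     [ ] server.js┃   
u We Th Fr Sa ┃      ┃   [-] assets/    ┃   
              ┃      ┃     [ ] main.go  ┃   
3  4*  5  6  7┃      ┃     [-] assets/  ┃   
0 11 12* 13* 1┃      ┃       [x] types.h┃   
7* 18 19* 20 2┃      ┃       [x] test.js┃   
24 25 26 27 28┃      ┗━━━━━━━━━━━━━━━━━━┛   
1             ┃                             
              ┃                             
              ┃                             
              ┃                             
              ┃                             
              ┃                             


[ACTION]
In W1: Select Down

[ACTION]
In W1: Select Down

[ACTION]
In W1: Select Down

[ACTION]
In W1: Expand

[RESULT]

━━━━━━━━━━━━━━┓      ┃>    [x] handler.c┃   
endarWidget   ┃      ┃     [ ] client.rs┃   
──────────────┨      ┃     [x] router.cs┃   
July 2029     ┃      ┃     [ ] server.js┃   
u We Th Fr Sa ┃      ┃   [-] assets/    ┃   
              ┃      ┃     [ ] main.go  ┃   
3  4*  5  6  7┃      ┃     [-] assets/  ┃   
0 11 12* 13* 1┃      ┃       [x] types.h┃   
7* 18 19* 20 2┃      ┃       [x] test.js┃   
24 25 26 27 28┃      ┗━━━━━━━━━━━━━━━━━━┛   
1             ┃                             
              ┃                             
              ┃                             
              ┃                             
              ┃                             
              ┃                             


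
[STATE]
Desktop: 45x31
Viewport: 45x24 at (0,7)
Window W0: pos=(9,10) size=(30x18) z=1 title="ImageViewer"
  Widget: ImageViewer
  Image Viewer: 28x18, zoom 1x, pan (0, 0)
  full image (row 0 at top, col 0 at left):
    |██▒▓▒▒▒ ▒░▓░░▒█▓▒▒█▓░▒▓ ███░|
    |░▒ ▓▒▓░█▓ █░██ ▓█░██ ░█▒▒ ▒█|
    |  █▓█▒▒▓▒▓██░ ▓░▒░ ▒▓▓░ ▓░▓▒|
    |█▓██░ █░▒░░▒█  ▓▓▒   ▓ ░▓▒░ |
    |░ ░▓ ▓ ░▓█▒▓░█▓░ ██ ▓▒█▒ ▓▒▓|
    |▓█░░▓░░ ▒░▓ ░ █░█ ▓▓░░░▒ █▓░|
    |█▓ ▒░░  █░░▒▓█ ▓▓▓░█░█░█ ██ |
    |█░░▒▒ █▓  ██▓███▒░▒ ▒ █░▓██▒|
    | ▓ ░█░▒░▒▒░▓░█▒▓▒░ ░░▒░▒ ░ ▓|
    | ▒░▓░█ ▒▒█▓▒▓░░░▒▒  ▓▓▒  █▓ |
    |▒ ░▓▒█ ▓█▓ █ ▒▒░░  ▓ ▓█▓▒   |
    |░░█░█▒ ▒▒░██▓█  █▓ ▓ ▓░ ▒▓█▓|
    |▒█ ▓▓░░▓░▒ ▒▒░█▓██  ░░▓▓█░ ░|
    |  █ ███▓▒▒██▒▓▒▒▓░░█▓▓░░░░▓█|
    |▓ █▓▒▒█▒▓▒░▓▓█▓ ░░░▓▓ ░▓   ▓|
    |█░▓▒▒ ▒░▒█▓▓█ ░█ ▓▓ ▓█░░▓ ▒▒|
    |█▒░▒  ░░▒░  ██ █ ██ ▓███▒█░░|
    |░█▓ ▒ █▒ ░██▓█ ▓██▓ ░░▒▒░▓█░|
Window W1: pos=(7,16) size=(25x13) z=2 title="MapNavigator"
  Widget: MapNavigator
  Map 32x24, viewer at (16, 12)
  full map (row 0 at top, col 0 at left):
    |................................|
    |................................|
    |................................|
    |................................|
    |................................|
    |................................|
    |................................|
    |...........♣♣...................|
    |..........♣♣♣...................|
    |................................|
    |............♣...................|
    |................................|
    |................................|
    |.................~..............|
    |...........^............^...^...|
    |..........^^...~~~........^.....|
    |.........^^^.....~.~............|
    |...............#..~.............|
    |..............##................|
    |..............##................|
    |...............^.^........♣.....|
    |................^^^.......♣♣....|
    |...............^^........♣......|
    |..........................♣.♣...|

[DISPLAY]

                                             
                                             
                                             
         ┏━━━━━━━━━━━━━━━━━━━━━━━━━━━━┓      
         ┃ ImageViewer                ┃      
         ┠────────────────────────────┨      
         ┃██▒▓▒▒▒ ▒░▓░░▒█▓▒▒█▓░▒▓ ███░┃      
         ┃░▒ ▓▒▓░█▓ █░██ ▓█░██ ░█▒▒ ▒█┃      
         ┃  █▓█▒▒▓▒▓██░ ▓░▒░ ▒▓▓░ ▓░▓▒┃      
       ┏━━━━━━━━━━━━━━━━━━━━━━━┓ ░▓▒░ ┃      
       ┃ MapNavigator          ┃█▒ ▓▒▓┃      
       ┠───────────────────────┨░▒ █▓░┃      
       ┃.....♣♣♣...............┃░█ ██ ┃      
       ┃.......................┃█░▓██▒┃      
       ┃.......♣...............┃░▒ ░ ▓┃      
       ┃.......................┃▒  █▓ ┃      
       ┃...........@...........┃█▓▒   ┃      
       ┃............~..........┃░ ▒▓█▓┃      
       ┃......^............^...┃▓▓█░ ░┃      
       ┃.....^^...~~~........^.┃░░░░▓█┃      
       ┃....^^^.....~.~........┃━━━━━━┛      
       ┗━━━━━━━━━━━━━━━━━━━━━━━┛             
                                             
                                             


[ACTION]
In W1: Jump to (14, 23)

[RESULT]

                                             
                                             
                                             
         ┏━━━━━━━━━━━━━━━━━━━━━━━━━━━━┓      
         ┃ ImageViewer                ┃      
         ┠────────────────────────────┨      
         ┃██▒▓▒▒▒ ▒░▓░░▒█▓▒▒█▓░▒▓ ███░┃      
         ┃░▒ ▓▒▓░█▓ █░██ ▓█░██ ░█▒▒ ▒█┃      
         ┃  █▓█▒▒▓▒▓██░ ▓░▒░ ▒▓▓░ ▓░▓▒┃      
       ┏━━━━━━━━━━━━━━━━━━━━━━━┓ ░▓▒░ ┃      
       ┃ MapNavigator          ┃█▒ ▓▒▓┃      
       ┠───────────────────────┨░▒ █▓░┃      
       ┃...........##..........┃░█ ██ ┃      
       ┃............^.^........┃█░▓██▒┃      
       ┃.............^^^.......┃░▒ ░ ▓┃      
       ┃............^^........♣┃▒  █▓ ┃      
       ┃...........@...........┃█▓▒   ┃      
       ┃                       ┃░ ▒▓█▓┃      
       ┃                       ┃▓▓█░ ░┃      
       ┃                       ┃░░░░▓█┃      
       ┃                       ┃━━━━━━┛      
       ┗━━━━━━━━━━━━━━━━━━━━━━━┛             
                                             
                                             


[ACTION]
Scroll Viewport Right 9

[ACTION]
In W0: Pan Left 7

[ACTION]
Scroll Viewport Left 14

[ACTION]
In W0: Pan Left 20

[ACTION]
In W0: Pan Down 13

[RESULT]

                                             
                                             
                                             
         ┏━━━━━━━━━━━━━━━━━━━━━━━━━━━━┓      
         ┃ ImageViewer                ┃      
         ┠────────────────────────────┨      
         ┃  █ ███▓▒▒██▒▓▒▒▓░░█▓▓░░░░▓█┃      
         ┃▓ █▓▒▒█▒▓▒░▓▓█▓ ░░░▓▓ ░▓   ▓┃      
         ┃█░▓▒▒ ▒░▒█▓▓█ ░█ ▓▓ ▓█░░▓ ▒▒┃      
       ┏━━━━━━━━━━━━━━━━━━━━━━━┓██▒█░░┃      
       ┃ MapNavigator          ┃▒▒░▓█░┃      
       ┠───────────────────────┨      ┃      
       ┃...........##..........┃      ┃      
       ┃............^.^........┃      ┃      
       ┃.............^^^.......┃      ┃      
       ┃............^^........♣┃      ┃      
       ┃...........@...........┃      ┃      
       ┃                       ┃      ┃      
       ┃                       ┃      ┃      
       ┃                       ┃      ┃      
       ┃                       ┃━━━━━━┛      
       ┗━━━━━━━━━━━━━━━━━━━━━━━┛             
                                             
                                             
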